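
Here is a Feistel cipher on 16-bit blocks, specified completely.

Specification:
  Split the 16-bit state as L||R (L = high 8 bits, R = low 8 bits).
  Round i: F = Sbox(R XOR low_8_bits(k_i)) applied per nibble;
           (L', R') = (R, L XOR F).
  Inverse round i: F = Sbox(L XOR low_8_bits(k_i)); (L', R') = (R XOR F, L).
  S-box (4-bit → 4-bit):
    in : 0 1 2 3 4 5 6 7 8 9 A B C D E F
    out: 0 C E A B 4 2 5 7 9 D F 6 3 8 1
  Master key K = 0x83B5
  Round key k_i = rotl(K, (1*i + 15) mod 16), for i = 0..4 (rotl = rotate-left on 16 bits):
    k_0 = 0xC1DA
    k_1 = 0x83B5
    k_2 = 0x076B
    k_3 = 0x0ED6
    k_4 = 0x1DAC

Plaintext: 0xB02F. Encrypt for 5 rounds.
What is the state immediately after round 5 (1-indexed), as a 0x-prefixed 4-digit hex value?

0xE76C

s_0 = plaintext = 0xB02F
s_1 = Round(s_0, k_0) = 0x2FA4
s_2 = Round(s_1, k_1) = 0xA4E3
s_3 = Round(s_2, k_2) = 0xE3D3
s_4 = Round(s_3, k_3) = 0xD3E7
s_5 = Round(s_4, k_4) = 0xE76C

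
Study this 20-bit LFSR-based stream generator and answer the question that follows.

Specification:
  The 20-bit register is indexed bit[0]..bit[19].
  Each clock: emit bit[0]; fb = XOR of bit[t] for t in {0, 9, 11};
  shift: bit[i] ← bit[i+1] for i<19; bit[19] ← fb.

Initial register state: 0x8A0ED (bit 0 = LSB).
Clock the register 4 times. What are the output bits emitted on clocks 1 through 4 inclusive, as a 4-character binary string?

1011

reg_0 = 0x8A0ED
clock 1: out=1, reg = 0xC5076
clock 2: out=0, reg = 0x6283B
clock 3: out=1, reg = 0x3141D
clock 4: out=1, reg = 0x98A0E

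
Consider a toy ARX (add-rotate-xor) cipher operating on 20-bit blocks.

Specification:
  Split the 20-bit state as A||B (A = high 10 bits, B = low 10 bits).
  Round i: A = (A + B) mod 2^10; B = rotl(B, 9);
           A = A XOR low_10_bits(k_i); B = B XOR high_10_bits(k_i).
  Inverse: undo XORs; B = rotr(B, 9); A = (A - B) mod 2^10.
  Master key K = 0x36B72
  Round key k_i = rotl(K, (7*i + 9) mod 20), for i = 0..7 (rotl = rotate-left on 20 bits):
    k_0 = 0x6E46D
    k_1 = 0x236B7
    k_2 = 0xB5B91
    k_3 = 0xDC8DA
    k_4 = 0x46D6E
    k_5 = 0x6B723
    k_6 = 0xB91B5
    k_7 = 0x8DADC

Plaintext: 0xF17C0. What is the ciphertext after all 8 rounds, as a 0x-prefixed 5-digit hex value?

s_0 = plaintext = 0xF17C0
s_1 = Round(s_0, k_0) = 0xFA059
s_2 = Round(s_1, k_1) = 0xBDAA1
s_3 = Round(s_2, k_2) = 0x81986
s_4 = Round(s_3, k_3) = 0xD5BB1
s_5 = Round(s_4, k_4) = 0x9A6C3
s_6 = Round(s_5, k_5) = 0x83ECC
s_7 = Round(s_6, k_6) = 0x5BB82
s_8 = Round(s_7, k_7) = 0x8B3F7

0x8B3F7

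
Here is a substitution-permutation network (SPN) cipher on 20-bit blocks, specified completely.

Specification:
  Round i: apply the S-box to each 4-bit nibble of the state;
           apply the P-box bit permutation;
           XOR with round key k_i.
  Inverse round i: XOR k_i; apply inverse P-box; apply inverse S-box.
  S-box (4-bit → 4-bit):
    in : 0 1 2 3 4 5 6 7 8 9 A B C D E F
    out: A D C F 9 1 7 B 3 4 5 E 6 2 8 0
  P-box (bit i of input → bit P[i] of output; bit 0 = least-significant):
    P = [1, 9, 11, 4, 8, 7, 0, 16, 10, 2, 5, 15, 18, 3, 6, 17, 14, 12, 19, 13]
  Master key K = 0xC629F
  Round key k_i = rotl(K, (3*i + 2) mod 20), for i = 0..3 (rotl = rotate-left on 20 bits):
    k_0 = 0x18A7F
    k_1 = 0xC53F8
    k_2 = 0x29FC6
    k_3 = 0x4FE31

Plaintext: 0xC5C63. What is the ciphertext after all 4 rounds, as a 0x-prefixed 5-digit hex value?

s_0 = plaintext = 0xC5C63
s_1 = Round(s_0, k_0) = 0xD91C8
s_2 = Round(s_1, k_1) = 0xCC51B
s_3 = Round(s_2, k_2) = 0xB809F
s_4 = Round(s_3, k_3) = 0x84E3C

0x84E3C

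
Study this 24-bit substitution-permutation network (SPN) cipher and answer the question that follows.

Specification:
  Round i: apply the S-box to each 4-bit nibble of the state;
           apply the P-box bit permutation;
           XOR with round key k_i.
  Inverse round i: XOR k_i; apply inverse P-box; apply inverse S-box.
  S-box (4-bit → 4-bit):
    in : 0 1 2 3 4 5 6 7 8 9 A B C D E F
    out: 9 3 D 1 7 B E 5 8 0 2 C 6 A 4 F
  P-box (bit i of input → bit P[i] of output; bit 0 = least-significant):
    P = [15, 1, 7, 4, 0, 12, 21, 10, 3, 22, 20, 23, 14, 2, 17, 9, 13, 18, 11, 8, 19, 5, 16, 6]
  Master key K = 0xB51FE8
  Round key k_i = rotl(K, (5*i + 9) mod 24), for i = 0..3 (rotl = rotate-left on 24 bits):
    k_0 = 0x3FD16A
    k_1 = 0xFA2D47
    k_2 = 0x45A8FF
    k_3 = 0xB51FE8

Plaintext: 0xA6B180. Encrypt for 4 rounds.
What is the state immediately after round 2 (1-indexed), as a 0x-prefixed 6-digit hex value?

s_0 = plaintext = 0xA6B180
s_1 = Round(s_0, k_0) = 0x795E52
s_2 = Round(s_1, k_1) = 0xE3FBD2
s_3 = Round(s_2, k_2) = 0xD65E6B
s_4 = Round(s_3, k_3) = 0x81401C

0xE3FBD2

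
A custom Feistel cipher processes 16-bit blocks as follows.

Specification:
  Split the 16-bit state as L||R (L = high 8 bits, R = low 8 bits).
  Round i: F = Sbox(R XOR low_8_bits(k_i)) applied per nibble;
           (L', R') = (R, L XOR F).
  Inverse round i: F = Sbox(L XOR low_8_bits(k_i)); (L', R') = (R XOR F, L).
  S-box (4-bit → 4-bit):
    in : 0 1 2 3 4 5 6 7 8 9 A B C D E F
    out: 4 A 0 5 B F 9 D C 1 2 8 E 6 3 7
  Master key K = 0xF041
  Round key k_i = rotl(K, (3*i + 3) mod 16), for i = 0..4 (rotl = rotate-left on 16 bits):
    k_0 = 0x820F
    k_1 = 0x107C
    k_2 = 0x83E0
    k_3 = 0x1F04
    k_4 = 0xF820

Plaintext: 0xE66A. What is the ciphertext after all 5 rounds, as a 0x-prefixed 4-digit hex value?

s_0 = plaintext = 0xE66A
s_1 = Round(s_0, k_0) = 0x6A79
s_2 = Round(s_1, k_1) = 0x7925
s_3 = Round(s_2, k_2) = 0x2596
s_4 = Round(s_3, k_3) = 0x9635
s_5 = Round(s_4, k_4) = 0x3539

0x3539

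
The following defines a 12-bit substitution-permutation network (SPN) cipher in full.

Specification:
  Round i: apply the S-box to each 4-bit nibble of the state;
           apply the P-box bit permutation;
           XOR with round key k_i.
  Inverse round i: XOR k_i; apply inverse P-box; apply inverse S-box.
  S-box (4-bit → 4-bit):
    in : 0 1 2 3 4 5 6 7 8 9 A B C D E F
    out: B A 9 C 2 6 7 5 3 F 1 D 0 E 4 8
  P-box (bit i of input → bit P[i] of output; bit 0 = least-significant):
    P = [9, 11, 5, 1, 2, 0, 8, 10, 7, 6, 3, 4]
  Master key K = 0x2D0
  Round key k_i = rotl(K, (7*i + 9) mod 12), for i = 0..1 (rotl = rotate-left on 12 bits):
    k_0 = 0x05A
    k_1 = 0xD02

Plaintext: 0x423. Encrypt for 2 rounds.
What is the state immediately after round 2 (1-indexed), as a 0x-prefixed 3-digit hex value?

s_0 = plaintext = 0x423
s_1 = Round(s_0, k_0) = 0x43C
s_2 = Round(s_1, k_1) = 0x842

0x842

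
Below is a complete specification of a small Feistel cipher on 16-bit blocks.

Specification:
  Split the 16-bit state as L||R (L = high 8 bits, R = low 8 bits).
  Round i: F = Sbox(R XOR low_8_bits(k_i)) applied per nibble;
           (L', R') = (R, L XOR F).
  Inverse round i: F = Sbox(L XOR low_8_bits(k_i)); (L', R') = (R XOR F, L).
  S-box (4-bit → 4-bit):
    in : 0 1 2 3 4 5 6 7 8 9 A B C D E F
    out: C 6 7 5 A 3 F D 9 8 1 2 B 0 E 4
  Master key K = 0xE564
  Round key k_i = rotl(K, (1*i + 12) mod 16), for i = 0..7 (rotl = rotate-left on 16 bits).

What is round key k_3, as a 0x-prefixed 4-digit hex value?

0x72B2

K = 0xE564
k_0 = rotl(K, (1*0+12) mod 16) = rotl(K, 12) = 0x4E56
k_1 = rotl(K, (1*1+12) mod 16) = rotl(K, 13) = 0x9CAC
k_2 = rotl(K, (1*2+12) mod 16) = rotl(K, 14) = 0x3959
k_3 = rotl(K, (1*3+12) mod 16) = rotl(K, 15) = 0x72B2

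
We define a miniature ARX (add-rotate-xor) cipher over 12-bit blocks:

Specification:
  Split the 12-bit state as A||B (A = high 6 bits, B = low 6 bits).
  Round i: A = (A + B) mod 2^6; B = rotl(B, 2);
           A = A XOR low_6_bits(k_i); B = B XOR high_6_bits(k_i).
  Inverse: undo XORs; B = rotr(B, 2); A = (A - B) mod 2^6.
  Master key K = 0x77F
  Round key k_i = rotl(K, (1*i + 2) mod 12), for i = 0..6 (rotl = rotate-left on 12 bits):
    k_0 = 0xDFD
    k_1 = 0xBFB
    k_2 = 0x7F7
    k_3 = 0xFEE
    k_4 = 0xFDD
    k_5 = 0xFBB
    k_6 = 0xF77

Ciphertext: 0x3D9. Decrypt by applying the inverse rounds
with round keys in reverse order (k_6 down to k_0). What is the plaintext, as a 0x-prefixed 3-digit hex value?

0x92B

s_0 = ciphertext = 0x3D9
s_1 = InvRound(s_0, k_6) = 0xBC9
s_2 = InvRound(s_1, k_5) = 0x5FD
s_3 = InvRound(s_2, k_4) = 0xAA0
s_4 = InvRound(s_3, k_3) = 0x377
s_5 = InvRound(s_4, k_2) = 0xC0A
s_6 = InvRound(s_5, k_1) = 0xC99
s_7 = InvRound(s_6, k_0) = 0x92B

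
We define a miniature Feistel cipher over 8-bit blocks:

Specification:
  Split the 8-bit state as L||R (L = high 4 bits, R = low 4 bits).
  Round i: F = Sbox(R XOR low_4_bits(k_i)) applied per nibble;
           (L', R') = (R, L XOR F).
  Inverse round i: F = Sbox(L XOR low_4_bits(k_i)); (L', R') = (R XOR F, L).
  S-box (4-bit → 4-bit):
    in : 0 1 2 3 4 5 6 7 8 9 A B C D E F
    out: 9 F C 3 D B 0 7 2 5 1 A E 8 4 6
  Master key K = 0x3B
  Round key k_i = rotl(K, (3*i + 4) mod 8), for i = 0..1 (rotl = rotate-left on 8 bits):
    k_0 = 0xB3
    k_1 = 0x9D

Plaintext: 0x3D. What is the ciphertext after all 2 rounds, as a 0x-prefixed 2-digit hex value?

s_0 = plaintext = 0x3D
s_1 = Round(s_0, k_0) = 0xD7
s_2 = Round(s_1, k_1) = 0x7C

0x7C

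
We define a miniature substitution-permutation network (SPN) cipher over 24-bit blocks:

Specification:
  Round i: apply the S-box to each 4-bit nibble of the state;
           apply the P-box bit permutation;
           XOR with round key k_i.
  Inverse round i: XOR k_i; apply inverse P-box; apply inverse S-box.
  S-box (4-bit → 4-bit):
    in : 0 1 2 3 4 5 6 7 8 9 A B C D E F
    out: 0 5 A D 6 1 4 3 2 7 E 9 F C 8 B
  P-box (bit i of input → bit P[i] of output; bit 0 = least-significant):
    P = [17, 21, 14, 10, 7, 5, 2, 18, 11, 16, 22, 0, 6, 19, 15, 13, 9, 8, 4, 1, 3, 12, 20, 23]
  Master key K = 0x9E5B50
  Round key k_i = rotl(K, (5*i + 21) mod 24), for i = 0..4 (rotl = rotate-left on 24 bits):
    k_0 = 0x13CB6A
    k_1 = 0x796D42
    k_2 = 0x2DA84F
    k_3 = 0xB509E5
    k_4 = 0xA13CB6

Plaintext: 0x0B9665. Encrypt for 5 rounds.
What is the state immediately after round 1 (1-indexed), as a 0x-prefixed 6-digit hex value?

0x59492C

s_0 = plaintext = 0x0B9665
s_1 = Round(s_0, k_0) = 0x59492C
s_2 = Round(s_1, k_1) = 0x16A27A
s_3 = Round(s_2, k_2) = 0x144CF6
s_4 = Round(s_3, k_3) = 0xE8C05C
s_5 = Round(s_4, k_4) = 0x0BD976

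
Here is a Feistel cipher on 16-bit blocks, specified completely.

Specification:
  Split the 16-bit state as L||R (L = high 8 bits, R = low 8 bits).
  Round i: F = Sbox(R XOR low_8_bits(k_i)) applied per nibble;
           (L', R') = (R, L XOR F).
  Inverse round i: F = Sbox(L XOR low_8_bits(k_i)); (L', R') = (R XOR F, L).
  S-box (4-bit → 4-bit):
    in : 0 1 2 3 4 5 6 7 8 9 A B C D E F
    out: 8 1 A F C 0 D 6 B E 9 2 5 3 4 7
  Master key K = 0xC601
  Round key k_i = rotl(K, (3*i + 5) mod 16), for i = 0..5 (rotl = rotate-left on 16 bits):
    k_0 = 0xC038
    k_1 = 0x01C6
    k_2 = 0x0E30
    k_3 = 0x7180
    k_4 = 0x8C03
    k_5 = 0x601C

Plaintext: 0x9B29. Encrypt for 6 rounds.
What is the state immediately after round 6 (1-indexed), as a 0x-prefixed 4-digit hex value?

0xA430

s_0 = plaintext = 0x9B29
s_1 = Round(s_0, k_0) = 0x298A
s_2 = Round(s_1, k_1) = 0x8AEC
s_3 = Round(s_2, k_2) = 0xECBF
s_4 = Round(s_3, k_3) = 0xBF1B
s_5 = Round(s_4, k_4) = 0x1BA4
s_6 = Round(s_5, k_5) = 0xA430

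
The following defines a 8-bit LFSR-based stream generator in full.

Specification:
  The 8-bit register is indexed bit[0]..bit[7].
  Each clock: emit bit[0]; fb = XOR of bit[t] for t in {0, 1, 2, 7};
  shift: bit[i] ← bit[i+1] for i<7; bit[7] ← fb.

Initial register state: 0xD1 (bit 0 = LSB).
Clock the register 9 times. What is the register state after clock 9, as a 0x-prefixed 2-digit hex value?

reg_0 = 0xD1
clock 1: out=1, reg = 0x68
clock 2: out=0, reg = 0x34
clock 3: out=0, reg = 0x9A
clock 4: out=0, reg = 0x4D
clock 5: out=1, reg = 0x26
clock 6: out=0, reg = 0x13
clock 7: out=1, reg = 0x09
clock 8: out=1, reg = 0x84
clock 9: out=0, reg = 0x42

0x42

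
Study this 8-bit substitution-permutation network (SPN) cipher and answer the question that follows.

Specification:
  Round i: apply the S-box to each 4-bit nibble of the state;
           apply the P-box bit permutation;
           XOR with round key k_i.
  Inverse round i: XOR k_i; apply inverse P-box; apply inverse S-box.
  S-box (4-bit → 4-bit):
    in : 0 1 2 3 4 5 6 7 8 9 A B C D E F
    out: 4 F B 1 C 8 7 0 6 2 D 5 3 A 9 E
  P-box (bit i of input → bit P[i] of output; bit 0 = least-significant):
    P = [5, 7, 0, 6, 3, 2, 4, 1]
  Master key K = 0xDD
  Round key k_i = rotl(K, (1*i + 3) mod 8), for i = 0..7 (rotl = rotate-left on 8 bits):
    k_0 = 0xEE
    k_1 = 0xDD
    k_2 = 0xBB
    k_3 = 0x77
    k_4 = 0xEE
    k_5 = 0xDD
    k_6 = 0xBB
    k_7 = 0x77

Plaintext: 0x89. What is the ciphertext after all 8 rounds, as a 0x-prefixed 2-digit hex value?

s_0 = plaintext = 0x89
s_1 = Round(s_0, k_0) = 0x7A
s_2 = Round(s_1, k_1) = 0xBC
s_3 = Round(s_2, k_2) = 0x03
s_4 = Round(s_3, k_3) = 0x47
s_5 = Round(s_4, k_4) = 0xFC
s_6 = Round(s_5, k_5) = 0x6B
s_7 = Round(s_6, k_6) = 0x86
s_8 = Round(s_7, k_7) = 0xC2

0xC2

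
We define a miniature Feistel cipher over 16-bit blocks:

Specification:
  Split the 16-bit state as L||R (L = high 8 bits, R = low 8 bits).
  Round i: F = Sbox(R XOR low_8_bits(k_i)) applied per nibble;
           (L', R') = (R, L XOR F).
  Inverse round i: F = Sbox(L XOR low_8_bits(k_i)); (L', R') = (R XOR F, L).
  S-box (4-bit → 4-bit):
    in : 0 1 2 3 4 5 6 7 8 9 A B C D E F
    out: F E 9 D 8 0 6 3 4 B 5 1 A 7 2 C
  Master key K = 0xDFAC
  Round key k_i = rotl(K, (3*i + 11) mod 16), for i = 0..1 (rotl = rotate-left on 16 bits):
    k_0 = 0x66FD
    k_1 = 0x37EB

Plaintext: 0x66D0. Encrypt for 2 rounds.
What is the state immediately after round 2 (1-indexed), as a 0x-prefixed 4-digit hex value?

0xF135

s_0 = plaintext = 0x66D0
s_1 = Round(s_0, k_0) = 0xD0F1
s_2 = Round(s_1, k_1) = 0xF135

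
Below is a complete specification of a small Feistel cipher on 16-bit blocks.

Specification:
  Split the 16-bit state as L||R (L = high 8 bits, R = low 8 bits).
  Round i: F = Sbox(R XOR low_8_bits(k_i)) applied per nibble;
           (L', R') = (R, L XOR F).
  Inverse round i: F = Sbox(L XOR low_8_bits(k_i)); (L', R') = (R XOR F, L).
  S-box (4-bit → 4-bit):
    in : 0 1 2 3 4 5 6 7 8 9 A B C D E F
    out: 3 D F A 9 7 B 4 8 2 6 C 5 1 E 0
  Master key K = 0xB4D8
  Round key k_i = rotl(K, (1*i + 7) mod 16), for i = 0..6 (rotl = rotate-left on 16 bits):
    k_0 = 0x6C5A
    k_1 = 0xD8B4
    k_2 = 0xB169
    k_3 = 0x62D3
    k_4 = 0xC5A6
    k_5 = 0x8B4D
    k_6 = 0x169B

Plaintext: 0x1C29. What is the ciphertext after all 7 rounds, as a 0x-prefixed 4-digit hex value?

s_0 = plaintext = 0x1C29
s_1 = Round(s_0, k_0) = 0x2956
s_2 = Round(s_1, k_1) = 0x56C6
s_3 = Round(s_2, k_2) = 0xC636
s_4 = Round(s_3, k_3) = 0x3621
s_5 = Round(s_4, k_4) = 0x21B2
s_6 = Round(s_5, k_5) = 0xB221
s_7 = Round(s_6, k_6) = 0x2174

0x2174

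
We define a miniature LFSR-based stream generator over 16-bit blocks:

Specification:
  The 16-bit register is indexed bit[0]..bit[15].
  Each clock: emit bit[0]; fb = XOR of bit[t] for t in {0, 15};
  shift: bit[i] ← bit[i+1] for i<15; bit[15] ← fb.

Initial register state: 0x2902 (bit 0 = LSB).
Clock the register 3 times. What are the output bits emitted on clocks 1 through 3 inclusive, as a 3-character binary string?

reg_0 = 0x2902
clock 1: out=0, reg = 0x1481
clock 2: out=1, reg = 0x8A40
clock 3: out=0, reg = 0xC520

010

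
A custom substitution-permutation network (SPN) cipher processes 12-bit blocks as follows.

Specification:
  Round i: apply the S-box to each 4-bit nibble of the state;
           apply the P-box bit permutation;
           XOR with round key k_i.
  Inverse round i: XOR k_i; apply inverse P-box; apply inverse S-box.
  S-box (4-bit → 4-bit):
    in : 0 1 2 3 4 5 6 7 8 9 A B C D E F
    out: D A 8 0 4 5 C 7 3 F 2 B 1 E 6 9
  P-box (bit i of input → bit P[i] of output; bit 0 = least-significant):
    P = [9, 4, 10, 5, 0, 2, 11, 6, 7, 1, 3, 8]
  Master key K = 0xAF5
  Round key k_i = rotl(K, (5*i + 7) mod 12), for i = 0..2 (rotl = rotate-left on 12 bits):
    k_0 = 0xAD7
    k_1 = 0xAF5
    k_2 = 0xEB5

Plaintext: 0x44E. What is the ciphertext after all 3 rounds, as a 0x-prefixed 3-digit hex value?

0x57B

s_0 = plaintext = 0x44E
s_1 = Round(s_0, k_0) = 0x6CF
s_2 = Round(s_1, k_1) = 0x9DC
s_3 = Round(s_2, k_2) = 0x57B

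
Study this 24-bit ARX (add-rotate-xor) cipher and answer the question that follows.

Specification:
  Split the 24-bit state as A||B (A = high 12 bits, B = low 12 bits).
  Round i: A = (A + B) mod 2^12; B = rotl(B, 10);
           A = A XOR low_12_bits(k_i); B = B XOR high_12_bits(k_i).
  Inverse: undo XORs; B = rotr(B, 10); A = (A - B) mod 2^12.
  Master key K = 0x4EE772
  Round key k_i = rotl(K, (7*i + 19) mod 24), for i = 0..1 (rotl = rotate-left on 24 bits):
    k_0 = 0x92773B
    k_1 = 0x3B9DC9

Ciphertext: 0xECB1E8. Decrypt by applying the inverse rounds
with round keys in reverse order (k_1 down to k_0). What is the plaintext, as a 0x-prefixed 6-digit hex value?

0xCF918C

s_0 = ciphertext = 0xECB1E8
s_1 = InvRound(s_0, k_1) = 0x9BE944
s_2 = InvRound(s_1, k_0) = 0xCF918C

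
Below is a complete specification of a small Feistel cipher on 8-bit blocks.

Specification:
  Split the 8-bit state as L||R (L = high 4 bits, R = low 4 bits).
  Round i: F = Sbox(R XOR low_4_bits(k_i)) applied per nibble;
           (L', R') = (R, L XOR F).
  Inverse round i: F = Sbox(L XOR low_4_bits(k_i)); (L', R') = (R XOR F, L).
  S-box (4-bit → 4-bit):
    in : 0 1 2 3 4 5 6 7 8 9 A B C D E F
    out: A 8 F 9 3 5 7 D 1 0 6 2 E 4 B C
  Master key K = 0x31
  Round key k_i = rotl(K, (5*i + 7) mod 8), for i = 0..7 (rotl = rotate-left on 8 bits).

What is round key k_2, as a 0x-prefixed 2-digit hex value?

K = 0x31
k_0 = rotl(K, (5*0+7) mod 8) = rotl(K, 7) = 0x98
k_1 = rotl(K, (5*1+7) mod 8) = rotl(K, 4) = 0x13
k_2 = rotl(K, (5*2+7) mod 8) = rotl(K, 1) = 0x62

0x62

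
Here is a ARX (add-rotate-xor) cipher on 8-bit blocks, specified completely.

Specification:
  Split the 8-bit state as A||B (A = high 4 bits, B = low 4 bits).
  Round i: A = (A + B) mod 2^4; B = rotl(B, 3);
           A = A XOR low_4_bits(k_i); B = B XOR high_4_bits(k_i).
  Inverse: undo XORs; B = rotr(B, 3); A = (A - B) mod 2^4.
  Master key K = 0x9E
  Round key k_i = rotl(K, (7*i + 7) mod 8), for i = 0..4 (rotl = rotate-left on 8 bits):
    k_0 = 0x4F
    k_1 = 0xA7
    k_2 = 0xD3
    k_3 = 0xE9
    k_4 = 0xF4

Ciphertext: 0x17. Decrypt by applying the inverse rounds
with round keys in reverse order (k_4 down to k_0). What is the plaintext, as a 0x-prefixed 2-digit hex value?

0xB3

s_0 = ciphertext = 0x17
s_1 = InvRound(s_0, k_4) = 0x41
s_2 = InvRound(s_1, k_3) = 0xEF
s_3 = InvRound(s_2, k_2) = 0x94
s_4 = InvRound(s_3, k_1) = 0x1D
s_5 = InvRound(s_4, k_0) = 0xB3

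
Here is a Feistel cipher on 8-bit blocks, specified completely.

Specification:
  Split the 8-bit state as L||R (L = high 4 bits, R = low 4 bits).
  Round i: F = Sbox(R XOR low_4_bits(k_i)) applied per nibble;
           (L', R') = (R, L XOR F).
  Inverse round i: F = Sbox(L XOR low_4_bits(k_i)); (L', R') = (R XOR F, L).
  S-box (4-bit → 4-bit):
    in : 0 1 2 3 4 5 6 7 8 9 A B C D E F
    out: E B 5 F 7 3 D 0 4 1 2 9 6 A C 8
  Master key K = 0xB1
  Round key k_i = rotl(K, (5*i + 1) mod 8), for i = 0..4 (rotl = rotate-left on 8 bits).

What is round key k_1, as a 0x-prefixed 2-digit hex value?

0x6C

K = 0xB1
k_0 = rotl(K, (5*0+1) mod 8) = rotl(K, 1) = 0x63
k_1 = rotl(K, (5*1+1) mod 8) = rotl(K, 6) = 0x6C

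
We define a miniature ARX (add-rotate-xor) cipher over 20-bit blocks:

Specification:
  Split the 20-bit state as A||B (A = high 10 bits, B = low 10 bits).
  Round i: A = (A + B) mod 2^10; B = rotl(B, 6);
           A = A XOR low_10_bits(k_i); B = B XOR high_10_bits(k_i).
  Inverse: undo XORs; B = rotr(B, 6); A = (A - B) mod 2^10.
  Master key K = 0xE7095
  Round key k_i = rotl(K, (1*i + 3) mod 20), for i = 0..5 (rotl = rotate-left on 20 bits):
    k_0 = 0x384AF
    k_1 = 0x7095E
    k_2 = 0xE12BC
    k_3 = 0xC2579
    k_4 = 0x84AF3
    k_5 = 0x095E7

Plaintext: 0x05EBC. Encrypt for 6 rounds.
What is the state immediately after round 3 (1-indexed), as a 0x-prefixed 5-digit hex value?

0x0A833

s_0 = plaintext = 0x05EBC
s_1 = Round(s_0, k_0) = 0x9F3CA
s_2 = Round(s_1, k_1) = 0xC637E
s_3 = Round(s_2, k_2) = 0x0A833
s_4 = Round(s_3, k_3) = 0x493CA
s_5 = Round(s_4, k_4) = 0x874AE
s_6 = Round(s_5, k_5) = 0xCB3AF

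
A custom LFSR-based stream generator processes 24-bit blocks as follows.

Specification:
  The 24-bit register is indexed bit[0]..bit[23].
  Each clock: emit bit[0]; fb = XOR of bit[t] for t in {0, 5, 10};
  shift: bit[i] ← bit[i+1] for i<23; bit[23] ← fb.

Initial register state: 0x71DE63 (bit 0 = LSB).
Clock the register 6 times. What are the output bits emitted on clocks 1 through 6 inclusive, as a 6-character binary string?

reg_0 = 0x71DE63
clock 1: out=1, reg = 0xB8EF31
clock 2: out=1, reg = 0xDC7798
clock 3: out=0, reg = 0xEE3BCC
clock 4: out=0, reg = 0x771DE6
clock 5: out=0, reg = 0x3B8EF3
clock 6: out=1, reg = 0x9DC779

110001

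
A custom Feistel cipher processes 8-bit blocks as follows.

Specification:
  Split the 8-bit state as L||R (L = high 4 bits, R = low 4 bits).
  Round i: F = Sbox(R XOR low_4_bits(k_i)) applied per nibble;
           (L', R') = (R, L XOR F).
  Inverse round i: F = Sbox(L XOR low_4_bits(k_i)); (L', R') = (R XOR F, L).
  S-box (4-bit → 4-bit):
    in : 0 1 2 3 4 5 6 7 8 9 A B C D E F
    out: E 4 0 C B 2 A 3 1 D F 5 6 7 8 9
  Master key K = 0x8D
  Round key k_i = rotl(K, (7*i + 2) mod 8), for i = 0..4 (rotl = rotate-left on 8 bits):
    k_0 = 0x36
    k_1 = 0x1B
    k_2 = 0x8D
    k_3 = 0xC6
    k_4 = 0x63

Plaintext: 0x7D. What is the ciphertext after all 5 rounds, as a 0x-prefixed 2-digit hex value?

0xCC

s_0 = plaintext = 0x7D
s_1 = Round(s_0, k_0) = 0xD2
s_2 = Round(s_1, k_1) = 0x20
s_3 = Round(s_2, k_2) = 0x05
s_4 = Round(s_3, k_3) = 0x5C
s_5 = Round(s_4, k_4) = 0xCC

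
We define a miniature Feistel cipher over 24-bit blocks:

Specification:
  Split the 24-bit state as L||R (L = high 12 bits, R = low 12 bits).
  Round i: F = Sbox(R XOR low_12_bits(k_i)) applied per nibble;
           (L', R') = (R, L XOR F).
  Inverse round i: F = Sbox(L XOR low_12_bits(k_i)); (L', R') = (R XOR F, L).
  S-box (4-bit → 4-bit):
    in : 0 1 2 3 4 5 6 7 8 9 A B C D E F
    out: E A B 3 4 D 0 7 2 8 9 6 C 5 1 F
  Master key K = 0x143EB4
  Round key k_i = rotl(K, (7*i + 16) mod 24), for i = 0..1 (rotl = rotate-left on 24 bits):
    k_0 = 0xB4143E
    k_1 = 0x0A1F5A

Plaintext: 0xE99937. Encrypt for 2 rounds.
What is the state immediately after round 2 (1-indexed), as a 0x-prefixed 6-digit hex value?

0xB71D81

s_0 = plaintext = 0xE99937
s_1 = Round(s_0, k_0) = 0x937B71
s_2 = Round(s_1, k_1) = 0xB71D81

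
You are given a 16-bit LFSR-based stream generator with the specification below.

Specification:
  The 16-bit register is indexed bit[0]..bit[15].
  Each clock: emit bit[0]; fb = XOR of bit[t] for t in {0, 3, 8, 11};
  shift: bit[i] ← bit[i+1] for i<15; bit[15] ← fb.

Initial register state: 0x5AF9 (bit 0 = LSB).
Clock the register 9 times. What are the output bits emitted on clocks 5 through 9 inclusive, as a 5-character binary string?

11110

reg_0 = 0x5AF9
clock 1: out=1, reg = 0xAD7C
clock 2: out=0, reg = 0xD6BE
clock 3: out=0, reg = 0xEB5F
clock 4: out=1, reg = 0x75AF
clock 5: out=1, reg = 0xBAD7
clock 6: out=1, reg = 0x5D6B
clock 7: out=1, reg = 0x2EB5
clock 8: out=1, reg = 0x175A
clock 9: out=0, reg = 0x0BAD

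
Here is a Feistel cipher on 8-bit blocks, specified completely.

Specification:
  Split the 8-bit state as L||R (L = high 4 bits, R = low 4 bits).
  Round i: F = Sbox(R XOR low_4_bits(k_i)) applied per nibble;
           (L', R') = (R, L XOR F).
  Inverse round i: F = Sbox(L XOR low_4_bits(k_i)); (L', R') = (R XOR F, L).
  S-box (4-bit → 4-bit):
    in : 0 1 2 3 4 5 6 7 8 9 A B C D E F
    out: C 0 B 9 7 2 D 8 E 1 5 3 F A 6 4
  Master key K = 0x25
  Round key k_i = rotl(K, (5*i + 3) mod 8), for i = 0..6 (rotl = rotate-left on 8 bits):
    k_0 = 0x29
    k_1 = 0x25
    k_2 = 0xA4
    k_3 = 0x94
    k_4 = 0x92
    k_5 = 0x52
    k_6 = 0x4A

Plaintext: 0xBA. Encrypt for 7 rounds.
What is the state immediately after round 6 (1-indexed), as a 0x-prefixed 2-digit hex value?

s_0 = plaintext = 0xBA
s_1 = Round(s_0, k_0) = 0xA2
s_2 = Round(s_1, k_1) = 0x22
s_3 = Round(s_2, k_2) = 0x2F
s_4 = Round(s_3, k_3) = 0xF1
s_5 = Round(s_4, k_4) = 0x16
s_6 = Round(s_5, k_5) = 0x66
s_7 = Round(s_6, k_6) = 0x69

0x66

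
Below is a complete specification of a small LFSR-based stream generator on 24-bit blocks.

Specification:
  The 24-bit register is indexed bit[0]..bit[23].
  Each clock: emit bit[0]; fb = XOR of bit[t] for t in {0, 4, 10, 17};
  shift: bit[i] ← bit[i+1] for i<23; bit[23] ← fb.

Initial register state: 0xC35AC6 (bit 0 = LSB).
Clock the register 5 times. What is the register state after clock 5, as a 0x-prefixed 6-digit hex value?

0xEE1AD6

reg_0 = 0xC35AC6
clock 1: out=0, reg = 0xE1AD63
clock 2: out=1, reg = 0x70D6B1
clock 3: out=1, reg = 0xB86B58
clock 4: out=0, reg = 0xDC35AC
clock 5: out=0, reg = 0xEE1AD6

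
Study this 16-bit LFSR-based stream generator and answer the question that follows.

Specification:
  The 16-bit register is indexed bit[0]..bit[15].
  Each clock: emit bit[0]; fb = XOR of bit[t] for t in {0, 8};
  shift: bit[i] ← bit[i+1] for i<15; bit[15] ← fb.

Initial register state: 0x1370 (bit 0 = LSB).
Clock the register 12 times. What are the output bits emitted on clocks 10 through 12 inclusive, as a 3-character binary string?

100

reg_0 = 0x1370
clock 1: out=0, reg = 0x89B8
clock 2: out=0, reg = 0xC4DC
clock 3: out=0, reg = 0x626E
clock 4: out=0, reg = 0x3137
clock 5: out=1, reg = 0x189B
clock 6: out=1, reg = 0x8C4D
clock 7: out=1, reg = 0xC626
clock 8: out=0, reg = 0x6313
clock 9: out=1, reg = 0x3189
clock 10: out=1, reg = 0x18C4
clock 11: out=0, reg = 0x0C62
clock 12: out=0, reg = 0x0631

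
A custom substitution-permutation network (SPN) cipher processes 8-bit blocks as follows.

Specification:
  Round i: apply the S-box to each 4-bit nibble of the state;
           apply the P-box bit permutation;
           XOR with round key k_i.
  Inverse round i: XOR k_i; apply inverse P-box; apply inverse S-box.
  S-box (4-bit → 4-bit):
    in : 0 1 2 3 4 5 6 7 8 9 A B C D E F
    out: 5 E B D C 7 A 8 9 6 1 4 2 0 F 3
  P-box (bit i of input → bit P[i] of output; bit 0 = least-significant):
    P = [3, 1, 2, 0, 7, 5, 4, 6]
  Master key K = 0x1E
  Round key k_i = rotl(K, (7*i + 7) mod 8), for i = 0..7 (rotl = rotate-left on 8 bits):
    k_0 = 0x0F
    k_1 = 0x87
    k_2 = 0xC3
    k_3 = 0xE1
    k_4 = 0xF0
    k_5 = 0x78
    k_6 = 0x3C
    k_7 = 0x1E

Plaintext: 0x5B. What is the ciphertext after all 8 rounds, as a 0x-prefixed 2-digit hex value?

0x2F

s_0 = plaintext = 0x5B
s_1 = Round(s_0, k_0) = 0xBB
s_2 = Round(s_1, k_1) = 0x93
s_3 = Round(s_2, k_2) = 0xFE
s_4 = Round(s_3, k_3) = 0x4E
s_5 = Round(s_4, k_4) = 0xAF
s_6 = Round(s_5, k_5) = 0xF2
s_7 = Round(s_6, k_6) = 0x97
s_8 = Round(s_7, k_7) = 0x2F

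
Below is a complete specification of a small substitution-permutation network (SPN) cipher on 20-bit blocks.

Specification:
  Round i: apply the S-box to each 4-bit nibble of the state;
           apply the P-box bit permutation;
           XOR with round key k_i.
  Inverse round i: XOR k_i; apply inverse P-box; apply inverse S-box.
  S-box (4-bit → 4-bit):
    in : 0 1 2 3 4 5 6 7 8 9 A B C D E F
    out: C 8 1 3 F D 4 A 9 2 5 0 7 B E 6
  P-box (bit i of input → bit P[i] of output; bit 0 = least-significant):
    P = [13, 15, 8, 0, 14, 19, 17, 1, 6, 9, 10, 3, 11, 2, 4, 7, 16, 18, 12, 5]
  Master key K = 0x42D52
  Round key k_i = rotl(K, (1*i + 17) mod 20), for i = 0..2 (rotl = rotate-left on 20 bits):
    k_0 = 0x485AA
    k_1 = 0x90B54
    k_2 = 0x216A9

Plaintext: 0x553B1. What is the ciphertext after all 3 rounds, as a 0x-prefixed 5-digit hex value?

0xB2C73

s_0 = plaintext = 0x553B1
s_1 = Round(s_0, k_0) = 0x59F5B
s_2 = Round(s_1, k_1) = 0xA5D72
s_3 = Round(s_2, k_2) = 0xB2C73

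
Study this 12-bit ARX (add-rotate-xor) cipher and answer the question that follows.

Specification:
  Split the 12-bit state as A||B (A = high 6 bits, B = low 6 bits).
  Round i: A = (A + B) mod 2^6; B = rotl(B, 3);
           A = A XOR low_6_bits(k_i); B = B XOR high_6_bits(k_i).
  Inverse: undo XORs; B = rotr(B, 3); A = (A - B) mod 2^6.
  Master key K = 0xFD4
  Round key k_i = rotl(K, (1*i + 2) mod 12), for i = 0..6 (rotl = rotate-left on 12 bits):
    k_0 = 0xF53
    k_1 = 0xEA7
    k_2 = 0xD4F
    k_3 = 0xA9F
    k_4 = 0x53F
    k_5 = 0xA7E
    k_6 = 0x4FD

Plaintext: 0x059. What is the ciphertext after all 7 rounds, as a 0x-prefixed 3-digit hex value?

0xA0B

s_0 = plaintext = 0x059
s_1 = Round(s_0, k_0) = 0x276
s_2 = Round(s_1, k_1) = 0x60C
s_3 = Round(s_2, k_2) = 0xAD4
s_4 = Round(s_3, k_3) = 0x808
s_5 = Round(s_4, k_4) = 0x5D5
s_6 = Round(s_5, k_5) = 0x483
s_7 = Round(s_6, k_6) = 0xA0B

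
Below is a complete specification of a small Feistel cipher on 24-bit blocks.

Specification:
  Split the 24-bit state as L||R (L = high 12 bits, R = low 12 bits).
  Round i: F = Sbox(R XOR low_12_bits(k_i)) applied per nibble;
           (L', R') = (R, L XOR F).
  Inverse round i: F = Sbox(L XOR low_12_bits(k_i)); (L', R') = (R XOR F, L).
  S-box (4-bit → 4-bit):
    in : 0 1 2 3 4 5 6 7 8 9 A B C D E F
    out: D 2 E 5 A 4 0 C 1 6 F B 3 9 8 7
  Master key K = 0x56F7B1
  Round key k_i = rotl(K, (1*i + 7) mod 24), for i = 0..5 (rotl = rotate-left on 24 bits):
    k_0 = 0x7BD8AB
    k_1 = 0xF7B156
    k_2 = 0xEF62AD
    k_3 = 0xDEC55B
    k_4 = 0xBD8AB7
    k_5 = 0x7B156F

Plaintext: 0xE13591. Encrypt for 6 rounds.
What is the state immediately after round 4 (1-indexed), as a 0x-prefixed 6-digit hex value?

0xB69DE0

s_0 = plaintext = 0xE13591
s_1 = Round(s_0, k_0) = 0x59174C
s_2 = Round(s_1, k_1) = 0x74C5BE
s_3 = Round(s_2, k_2) = 0x5BEB69
s_4 = Round(s_3, k_3) = 0xB69DE0
s_5 = Round(s_4, k_4) = 0xDE0725
s_6 = Round(s_5, k_5) = 0x72534F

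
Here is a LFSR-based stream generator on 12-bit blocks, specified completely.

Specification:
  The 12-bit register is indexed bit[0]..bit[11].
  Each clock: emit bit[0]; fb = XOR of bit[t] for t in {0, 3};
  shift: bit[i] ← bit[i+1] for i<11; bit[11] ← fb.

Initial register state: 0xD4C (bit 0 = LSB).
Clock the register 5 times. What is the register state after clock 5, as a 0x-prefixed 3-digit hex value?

reg_0 = 0xD4C
clock 1: out=0, reg = 0xEA6
clock 2: out=0, reg = 0x753
clock 3: out=1, reg = 0xBA9
clock 4: out=1, reg = 0x5D4
clock 5: out=0, reg = 0x2EA

0x2EA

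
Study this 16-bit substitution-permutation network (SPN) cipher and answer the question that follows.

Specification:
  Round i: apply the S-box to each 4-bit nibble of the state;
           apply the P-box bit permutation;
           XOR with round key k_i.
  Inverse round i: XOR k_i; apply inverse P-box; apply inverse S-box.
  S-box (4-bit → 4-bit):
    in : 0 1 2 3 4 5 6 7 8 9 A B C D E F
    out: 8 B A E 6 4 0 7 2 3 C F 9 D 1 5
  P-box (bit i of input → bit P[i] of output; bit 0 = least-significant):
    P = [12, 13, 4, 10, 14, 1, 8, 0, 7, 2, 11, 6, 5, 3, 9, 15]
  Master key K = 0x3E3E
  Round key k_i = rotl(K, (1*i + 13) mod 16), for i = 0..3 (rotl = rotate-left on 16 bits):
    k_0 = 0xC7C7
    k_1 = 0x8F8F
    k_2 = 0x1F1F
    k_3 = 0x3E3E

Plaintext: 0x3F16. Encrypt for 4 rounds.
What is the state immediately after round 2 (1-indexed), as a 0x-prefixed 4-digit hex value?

0x124D

s_0 = plaintext = 0x3F16
s_1 = Round(s_0, k_0) = 0x0D4C
s_2 = Round(s_1, k_1) = 0x124D
s_3 = Round(s_2, k_2) = 0x8A61
s_4 = Round(s_3, k_3) = 0x0276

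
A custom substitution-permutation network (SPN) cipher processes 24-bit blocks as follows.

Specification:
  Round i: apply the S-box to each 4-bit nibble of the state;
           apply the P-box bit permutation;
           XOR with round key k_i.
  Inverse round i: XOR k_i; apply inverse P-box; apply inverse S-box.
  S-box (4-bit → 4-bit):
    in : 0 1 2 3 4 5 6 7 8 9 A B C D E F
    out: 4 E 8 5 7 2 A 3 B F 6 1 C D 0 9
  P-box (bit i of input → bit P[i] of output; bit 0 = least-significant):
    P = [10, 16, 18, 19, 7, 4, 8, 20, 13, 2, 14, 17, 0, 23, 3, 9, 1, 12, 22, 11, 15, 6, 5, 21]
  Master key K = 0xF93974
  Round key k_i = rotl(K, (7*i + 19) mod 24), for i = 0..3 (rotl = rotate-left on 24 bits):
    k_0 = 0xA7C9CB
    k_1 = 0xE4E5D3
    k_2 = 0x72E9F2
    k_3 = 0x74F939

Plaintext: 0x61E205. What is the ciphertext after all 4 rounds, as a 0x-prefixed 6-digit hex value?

s_0 = plaintext = 0x61E205
s_1 = Round(s_0, k_0) = 0xC4D08B
s_2 = Round(s_1, k_1) = 0x94B368
s_3 = Round(s_2, k_2) = 0x0B1D81
s_4 = Round(s_3, k_3) = 0xEB9B83

0xEB9B83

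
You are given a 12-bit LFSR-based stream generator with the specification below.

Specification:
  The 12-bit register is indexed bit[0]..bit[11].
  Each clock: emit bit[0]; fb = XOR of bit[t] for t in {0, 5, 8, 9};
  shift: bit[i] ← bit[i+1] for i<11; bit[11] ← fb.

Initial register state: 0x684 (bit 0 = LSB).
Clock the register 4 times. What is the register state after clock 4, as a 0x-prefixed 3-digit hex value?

0xD68

reg_0 = 0x684
clock 1: out=0, reg = 0xB42
clock 2: out=0, reg = 0x5A1
clock 3: out=1, reg = 0xAD0
clock 4: out=0, reg = 0xD68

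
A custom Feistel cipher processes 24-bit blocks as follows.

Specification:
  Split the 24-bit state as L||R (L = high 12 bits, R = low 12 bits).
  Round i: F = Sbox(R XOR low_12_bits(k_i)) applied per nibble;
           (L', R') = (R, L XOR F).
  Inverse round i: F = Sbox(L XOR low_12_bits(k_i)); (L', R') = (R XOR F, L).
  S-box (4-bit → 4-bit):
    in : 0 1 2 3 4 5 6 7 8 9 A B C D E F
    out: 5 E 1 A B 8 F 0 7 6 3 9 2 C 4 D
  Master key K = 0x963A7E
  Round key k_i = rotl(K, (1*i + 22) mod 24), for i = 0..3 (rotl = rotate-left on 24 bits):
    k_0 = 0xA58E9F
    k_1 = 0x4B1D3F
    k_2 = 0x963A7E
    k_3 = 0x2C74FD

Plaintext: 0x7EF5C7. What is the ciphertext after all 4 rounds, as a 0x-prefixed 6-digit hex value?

s_0 = plaintext = 0x7EF5C7
s_1 = Round(s_0, k_0) = 0x5C7E68
s_2 = Round(s_1, k_1) = 0xE68F47
s_3 = Round(s_2, k_2) = 0xF476CE
s_4 = Round(s_3, k_3) = 0x6CEEED

0x6CEEED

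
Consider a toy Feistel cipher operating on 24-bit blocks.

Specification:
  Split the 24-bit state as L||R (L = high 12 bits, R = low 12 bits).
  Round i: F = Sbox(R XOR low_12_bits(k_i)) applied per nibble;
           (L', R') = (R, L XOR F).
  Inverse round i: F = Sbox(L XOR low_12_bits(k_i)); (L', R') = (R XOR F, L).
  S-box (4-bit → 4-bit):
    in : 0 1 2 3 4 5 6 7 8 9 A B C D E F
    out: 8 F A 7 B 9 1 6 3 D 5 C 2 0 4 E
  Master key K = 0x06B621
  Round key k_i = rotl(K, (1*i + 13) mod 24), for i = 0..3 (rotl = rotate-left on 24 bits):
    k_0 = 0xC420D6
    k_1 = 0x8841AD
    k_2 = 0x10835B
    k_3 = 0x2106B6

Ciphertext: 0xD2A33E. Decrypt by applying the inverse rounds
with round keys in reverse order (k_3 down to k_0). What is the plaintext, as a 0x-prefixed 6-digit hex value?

s_0 = ciphertext = 0xD2A33E
s_1 = InvRound(s_0, k_3) = 0xFECD2A
s_2 = InvRound(s_1, k_2) = 0xFECFEC
s_3 = InvRound(s_2, k_1) = 0xB53FEC
s_4 = InvRound(s_3, k_0) = 0x3D5B53

0x3D5B53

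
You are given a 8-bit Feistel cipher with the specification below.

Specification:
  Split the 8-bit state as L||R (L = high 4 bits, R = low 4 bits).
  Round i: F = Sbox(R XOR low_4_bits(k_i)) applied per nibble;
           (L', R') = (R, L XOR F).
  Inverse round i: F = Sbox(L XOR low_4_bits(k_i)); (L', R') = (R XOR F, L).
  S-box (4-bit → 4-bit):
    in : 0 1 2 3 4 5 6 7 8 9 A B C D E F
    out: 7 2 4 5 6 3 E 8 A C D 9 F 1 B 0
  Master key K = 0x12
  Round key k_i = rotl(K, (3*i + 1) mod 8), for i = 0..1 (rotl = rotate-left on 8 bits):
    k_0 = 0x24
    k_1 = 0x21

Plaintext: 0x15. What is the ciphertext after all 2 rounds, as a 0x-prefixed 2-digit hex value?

s_0 = plaintext = 0x15
s_1 = Round(s_0, k_0) = 0x53
s_2 = Round(s_1, k_1) = 0x31

0x31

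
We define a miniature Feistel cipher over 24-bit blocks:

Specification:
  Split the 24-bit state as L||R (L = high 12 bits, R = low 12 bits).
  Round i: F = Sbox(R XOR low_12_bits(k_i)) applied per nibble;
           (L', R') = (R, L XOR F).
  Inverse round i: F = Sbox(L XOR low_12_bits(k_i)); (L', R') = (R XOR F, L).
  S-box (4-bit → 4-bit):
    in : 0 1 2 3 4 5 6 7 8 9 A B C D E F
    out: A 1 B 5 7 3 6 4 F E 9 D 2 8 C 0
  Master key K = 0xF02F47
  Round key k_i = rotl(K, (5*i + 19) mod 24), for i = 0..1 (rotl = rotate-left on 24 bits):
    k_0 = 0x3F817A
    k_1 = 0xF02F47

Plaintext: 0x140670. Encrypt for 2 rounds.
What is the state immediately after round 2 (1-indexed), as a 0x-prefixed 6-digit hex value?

0x5E9FEC

s_0 = plaintext = 0x140670
s_1 = Round(s_0, k_0) = 0x6705E9
s_2 = Round(s_1, k_1) = 0x5E9FEC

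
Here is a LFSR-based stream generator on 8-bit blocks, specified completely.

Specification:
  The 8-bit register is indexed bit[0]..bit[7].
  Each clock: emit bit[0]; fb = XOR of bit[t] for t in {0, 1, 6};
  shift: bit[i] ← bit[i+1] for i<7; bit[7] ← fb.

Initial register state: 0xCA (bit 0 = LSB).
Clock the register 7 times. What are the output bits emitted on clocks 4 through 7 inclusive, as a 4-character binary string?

reg_0 = 0xCA
clock 1: out=0, reg = 0x65
clock 2: out=1, reg = 0x32
clock 3: out=0, reg = 0x99
clock 4: out=1, reg = 0xCC
clock 5: out=0, reg = 0xE6
clock 6: out=0, reg = 0x73
clock 7: out=1, reg = 0xB9

1001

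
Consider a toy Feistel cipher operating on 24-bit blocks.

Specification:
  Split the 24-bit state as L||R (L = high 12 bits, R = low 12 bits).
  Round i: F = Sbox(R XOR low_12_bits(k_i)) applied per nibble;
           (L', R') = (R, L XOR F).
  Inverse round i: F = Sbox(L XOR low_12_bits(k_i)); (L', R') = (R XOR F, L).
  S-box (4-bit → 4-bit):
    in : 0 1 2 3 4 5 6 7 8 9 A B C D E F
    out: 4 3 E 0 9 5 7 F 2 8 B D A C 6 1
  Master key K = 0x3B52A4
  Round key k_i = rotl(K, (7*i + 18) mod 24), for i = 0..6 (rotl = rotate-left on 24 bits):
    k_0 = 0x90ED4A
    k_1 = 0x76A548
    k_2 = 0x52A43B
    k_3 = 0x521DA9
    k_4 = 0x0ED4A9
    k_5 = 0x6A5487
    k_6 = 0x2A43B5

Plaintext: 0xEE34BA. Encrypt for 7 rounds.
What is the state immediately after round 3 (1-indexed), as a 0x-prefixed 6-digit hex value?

0x46B2A3

s_0 = plaintext = 0xEE34BA
s_1 = Round(s_0, k_0) = 0x4BA6F7
s_2 = Round(s_1, k_1) = 0x6F746B
s_3 = Round(s_2, k_2) = 0x46B2A3
s_4 = Round(s_3, k_3) = 0x2A3520
s_5 = Round(s_4, k_4) = 0x52018B
s_6 = Round(s_5, k_5) = 0x18B06A
s_7 = Round(s_6, k_6) = 0x06A14A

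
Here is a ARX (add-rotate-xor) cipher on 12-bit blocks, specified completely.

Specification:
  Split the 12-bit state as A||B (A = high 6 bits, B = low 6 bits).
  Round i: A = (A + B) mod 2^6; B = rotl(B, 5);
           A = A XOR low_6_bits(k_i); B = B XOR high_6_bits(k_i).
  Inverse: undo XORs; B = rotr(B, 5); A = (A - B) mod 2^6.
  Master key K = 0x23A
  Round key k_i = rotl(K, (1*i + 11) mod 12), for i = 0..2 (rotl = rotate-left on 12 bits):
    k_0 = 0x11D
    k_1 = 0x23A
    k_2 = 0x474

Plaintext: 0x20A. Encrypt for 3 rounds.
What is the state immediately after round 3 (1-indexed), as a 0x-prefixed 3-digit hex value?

0x985

s_0 = plaintext = 0x20A
s_1 = Round(s_0, k_0) = 0x3C1
s_2 = Round(s_1, k_1) = 0xAA8
s_3 = Round(s_2, k_2) = 0x985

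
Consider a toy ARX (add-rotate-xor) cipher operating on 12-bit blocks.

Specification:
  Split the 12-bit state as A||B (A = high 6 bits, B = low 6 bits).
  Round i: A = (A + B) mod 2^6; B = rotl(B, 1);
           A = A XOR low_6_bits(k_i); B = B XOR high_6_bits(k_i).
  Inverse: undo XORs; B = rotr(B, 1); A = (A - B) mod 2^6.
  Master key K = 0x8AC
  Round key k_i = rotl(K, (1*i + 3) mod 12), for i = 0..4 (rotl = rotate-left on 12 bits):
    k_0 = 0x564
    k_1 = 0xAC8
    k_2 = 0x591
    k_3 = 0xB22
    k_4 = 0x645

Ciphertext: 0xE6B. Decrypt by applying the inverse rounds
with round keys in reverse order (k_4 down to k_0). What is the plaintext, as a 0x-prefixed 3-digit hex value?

s_0 = ciphertext = 0xE6B
s_1 = InvRound(s_0, k_4) = 0x8D9
s_2 = InvRound(s_1, k_3) = 0x1FA
s_3 = InvRound(s_2, k_2) = 0x016
s_4 = InvRound(s_3, k_1) = 0x2BE
s_5 = InvRound(s_4, k_0) = 0xE75

0xE75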